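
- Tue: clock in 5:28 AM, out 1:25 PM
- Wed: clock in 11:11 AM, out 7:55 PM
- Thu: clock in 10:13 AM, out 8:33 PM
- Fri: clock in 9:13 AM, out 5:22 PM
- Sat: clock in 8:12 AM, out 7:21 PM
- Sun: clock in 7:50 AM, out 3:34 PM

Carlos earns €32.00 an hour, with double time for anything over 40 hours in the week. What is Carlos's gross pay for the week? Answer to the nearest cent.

€2179.20

Tue: 5:28 AM–1:25 PM = 7 h 57 min
Wed: 11:11 AM–7:55 PM = 8 h 44 min
Thu: 10:13 AM–8:33 PM = 10 h 20 min
Fri: 9:13 AM–5:22 PM = 8 h 9 min
Sat: 8:12 AM–7:21 PM = 11 h 9 min
Sun: 7:50 AM–3:34 PM = 7 h 44 min
Total worked: 54 h 3 min = 3243 min.
Regular 40 h 0 min = 2400 min at €32.00/h; overtime 14 h 3 min = 843 min at €64.00/h.
Pay = (2400 × €32.00 + 843 × €64.00) ÷ 60 = €2179.20.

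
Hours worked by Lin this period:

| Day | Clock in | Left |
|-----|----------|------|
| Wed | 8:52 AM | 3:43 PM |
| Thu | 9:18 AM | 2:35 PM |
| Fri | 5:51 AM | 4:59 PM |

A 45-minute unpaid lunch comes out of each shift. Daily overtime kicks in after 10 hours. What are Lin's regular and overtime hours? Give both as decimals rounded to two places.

Regular 20.63 hours, overtime 0.38 hours

Wed: 8:52 AM–3:43 PM = 6 h 51 min; less 45 min break → 6 h 6 min
Thu: 9:18 AM–2:35 PM = 5 h 17 min; less 45 min break → 4 h 32 min
Fri: 5:51 AM–4:59 PM = 11 h 8 min; less 45 min break → 10 h 23 min
Wed reg 6 h 6 min / OT 0 h 0 min; Thu reg 4 h 32 min / OT 0 h 0 min; Fri reg 10 h 0 min / OT 0 h 23 min.
Totals: regular 20 h 38 min, overtime 0 h 23 min.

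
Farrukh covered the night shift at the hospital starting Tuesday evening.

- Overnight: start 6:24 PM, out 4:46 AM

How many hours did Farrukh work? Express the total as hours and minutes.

10 h 22 min

Overnight: 6:24 PM → midnight = 5 h 36 min; midnight → 4:46 AM = 4 h 46 min; span 10 h 22 min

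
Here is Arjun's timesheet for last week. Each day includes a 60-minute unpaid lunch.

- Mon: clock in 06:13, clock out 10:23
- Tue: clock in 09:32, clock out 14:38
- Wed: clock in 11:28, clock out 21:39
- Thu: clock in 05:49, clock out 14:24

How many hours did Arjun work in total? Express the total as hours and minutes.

Mon: 06:13–10:23 = 4 h 10 min; less 60 min break → 3 h 10 min
Tue: 09:32–14:38 = 5 h 6 min; less 60 min break → 4 h 6 min
Wed: 11:28–21:39 = 10 h 11 min; less 60 min break → 9 h 11 min
Thu: 05:49–14:24 = 8 h 35 min; less 60 min break → 7 h 35 min
Total: 3 h 10 min + 4 h 6 min + 9 h 11 min + 7 h 35 min = 24 h 2 min.

24 h 2 min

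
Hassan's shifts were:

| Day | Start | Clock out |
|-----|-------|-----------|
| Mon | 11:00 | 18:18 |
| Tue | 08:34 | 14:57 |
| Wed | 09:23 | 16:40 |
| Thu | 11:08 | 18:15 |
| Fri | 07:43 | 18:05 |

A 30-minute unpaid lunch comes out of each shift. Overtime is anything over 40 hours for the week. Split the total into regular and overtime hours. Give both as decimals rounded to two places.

Mon: 11:00–18:18 = 7 h 18 min; less 30 min break → 6 h 48 min
Tue: 08:34–14:57 = 6 h 23 min; less 30 min break → 5 h 53 min
Wed: 09:23–16:40 = 7 h 17 min; less 30 min break → 6 h 47 min
Thu: 11:08–18:15 = 7 h 7 min; less 30 min break → 6 h 37 min
Fri: 07:43–18:05 = 10 h 22 min; less 30 min break → 9 h 52 min
Total worked: 35 h 57 min = 35.95 h.
Threshold 40 h → overtime 0 h 0 min, regular 35 h 57 min.

Regular 35.95 hours, overtime 0.00 hours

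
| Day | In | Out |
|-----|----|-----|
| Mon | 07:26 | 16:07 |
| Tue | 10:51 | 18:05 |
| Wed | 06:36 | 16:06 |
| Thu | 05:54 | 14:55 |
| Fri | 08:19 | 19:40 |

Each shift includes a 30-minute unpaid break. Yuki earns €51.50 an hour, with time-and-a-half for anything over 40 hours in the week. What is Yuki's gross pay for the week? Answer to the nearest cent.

€2313.64

Mon: 07:26–16:07 = 8 h 41 min; less 30 min break → 8 h 11 min
Tue: 10:51–18:05 = 7 h 14 min; less 30 min break → 6 h 44 min
Wed: 06:36–16:06 = 9 h 30 min; less 30 min break → 9 h 0 min
Thu: 05:54–14:55 = 9 h 1 min; less 30 min break → 8 h 31 min
Fri: 08:19–19:40 = 11 h 21 min; less 30 min break → 10 h 51 min
Total worked: 43 h 17 min = 2597 min.
Regular 40 h 0 min = 2400 min at €51.50/h; overtime 3 h 17 min = 197 min at €77.25/h.
Pay = (2400 × €51.50 + 197 × €77.25) ÷ 60 = €2313.64.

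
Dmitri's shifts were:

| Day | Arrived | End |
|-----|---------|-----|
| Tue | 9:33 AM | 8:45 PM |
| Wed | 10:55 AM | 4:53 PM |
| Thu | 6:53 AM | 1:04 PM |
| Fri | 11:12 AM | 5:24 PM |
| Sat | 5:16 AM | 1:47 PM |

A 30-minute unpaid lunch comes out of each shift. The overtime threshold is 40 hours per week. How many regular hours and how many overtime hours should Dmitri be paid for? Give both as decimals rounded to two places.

Regular 35.57 hours, overtime 0.00 hours

Tue: 9:33 AM–8:45 PM = 11 h 12 min; less 30 min break → 10 h 42 min
Wed: 10:55 AM–4:53 PM = 5 h 58 min; less 30 min break → 5 h 28 min
Thu: 6:53 AM–1:04 PM = 6 h 11 min; less 30 min break → 5 h 41 min
Fri: 11:12 AM–5:24 PM = 6 h 12 min; less 30 min break → 5 h 42 min
Sat: 5:16 AM–1:47 PM = 8 h 31 min; less 30 min break → 8 h 1 min
Total worked: 35 h 34 min = 35.57 h.
Threshold 40 h → overtime 0 h 0 min, regular 35 h 34 min.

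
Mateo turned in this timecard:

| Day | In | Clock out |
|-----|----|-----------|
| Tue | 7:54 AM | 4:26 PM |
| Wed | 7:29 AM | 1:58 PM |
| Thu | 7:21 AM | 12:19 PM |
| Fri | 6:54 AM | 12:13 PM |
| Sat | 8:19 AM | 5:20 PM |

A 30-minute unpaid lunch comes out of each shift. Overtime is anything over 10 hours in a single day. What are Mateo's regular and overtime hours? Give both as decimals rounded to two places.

Regular 31.82 hours, overtime 0.00 hours

Tue: 7:54 AM–4:26 PM = 8 h 32 min; less 30 min break → 8 h 2 min
Wed: 7:29 AM–1:58 PM = 6 h 29 min; less 30 min break → 5 h 59 min
Thu: 7:21 AM–12:19 PM = 4 h 58 min; less 30 min break → 4 h 28 min
Fri: 6:54 AM–12:13 PM = 5 h 19 min; less 30 min break → 4 h 49 min
Sat: 8:19 AM–5:20 PM = 9 h 1 min; less 30 min break → 8 h 31 min
Tue reg 8 h 2 min / OT 0 h 0 min; Wed reg 5 h 59 min / OT 0 h 0 min; Thu reg 4 h 28 min / OT 0 h 0 min; Fri reg 4 h 49 min / OT 0 h 0 min; Sat reg 8 h 31 min / OT 0 h 0 min.
Totals: regular 31 h 49 min, overtime 0 h 0 min.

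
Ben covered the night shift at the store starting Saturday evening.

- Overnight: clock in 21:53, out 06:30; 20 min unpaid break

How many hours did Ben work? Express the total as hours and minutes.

8 h 17 min

Overnight: 21:53 → midnight = 2 h 7 min; midnight → 06:30 = 6 h 30 min; span 8 h 37 min; less 20 min break → 8 h 17 min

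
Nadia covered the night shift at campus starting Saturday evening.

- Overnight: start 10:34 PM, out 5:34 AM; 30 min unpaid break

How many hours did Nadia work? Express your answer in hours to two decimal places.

Overnight: 10:34 PM → midnight = 1 h 26 min; midnight → 5:34 AM = 5 h 34 min; span 7 h 0 min; less 30 min break → 6 h 30 min

6.50 hours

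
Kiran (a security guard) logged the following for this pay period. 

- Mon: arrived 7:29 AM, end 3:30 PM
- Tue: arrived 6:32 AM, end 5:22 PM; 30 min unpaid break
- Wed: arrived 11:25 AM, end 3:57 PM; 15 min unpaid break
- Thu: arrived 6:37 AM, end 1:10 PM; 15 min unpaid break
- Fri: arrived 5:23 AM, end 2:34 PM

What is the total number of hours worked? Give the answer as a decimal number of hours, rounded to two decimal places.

Mon: 7:29 AM–3:30 PM = 8 h 1 min
Tue: 6:32 AM–5:22 PM = 10 h 50 min; less 30 min break → 10 h 20 min
Wed: 11:25 AM–3:57 PM = 4 h 32 min; less 15 min break → 4 h 17 min
Thu: 6:37 AM–1:10 PM = 6 h 33 min; less 15 min break → 6 h 18 min
Fri: 5:23 AM–2:34 PM = 9 h 11 min
Total: 8 h 1 min + 10 h 20 min + 4 h 17 min + 6 h 18 min + 9 h 11 min = 38 h 7 min.

38.12 hours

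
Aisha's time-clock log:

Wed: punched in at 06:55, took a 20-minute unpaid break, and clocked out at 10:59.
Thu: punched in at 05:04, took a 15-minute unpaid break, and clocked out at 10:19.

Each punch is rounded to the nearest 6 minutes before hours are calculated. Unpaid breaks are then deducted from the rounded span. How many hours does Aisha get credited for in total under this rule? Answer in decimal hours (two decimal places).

Wed: in 06:55→06:54, out 10:59→11:00; 4 h 6 min − 20 min = 3 h 46 min
Thu: in 05:04→05:06, out 10:19→10:18; 5 h 12 min − 15 min = 4 h 57 min
Total credited: 8 h 43 min.

8.72 hours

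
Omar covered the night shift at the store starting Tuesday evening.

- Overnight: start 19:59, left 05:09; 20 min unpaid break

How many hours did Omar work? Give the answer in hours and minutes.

Overnight: 19:59 → midnight = 4 h 1 min; midnight → 05:09 = 5 h 9 min; span 9 h 10 min; less 20 min break → 8 h 50 min

8 h 50 min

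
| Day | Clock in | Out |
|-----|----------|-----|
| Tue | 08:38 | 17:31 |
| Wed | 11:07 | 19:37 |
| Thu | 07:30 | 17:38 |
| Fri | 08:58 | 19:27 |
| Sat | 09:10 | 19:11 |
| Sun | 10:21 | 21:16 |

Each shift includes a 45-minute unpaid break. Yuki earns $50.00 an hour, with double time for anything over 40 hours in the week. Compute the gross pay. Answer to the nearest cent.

Tue: 08:38–17:31 = 8 h 53 min; less 45 min break → 8 h 8 min
Wed: 11:07–19:37 = 8 h 30 min; less 45 min break → 7 h 45 min
Thu: 07:30–17:38 = 10 h 8 min; less 45 min break → 9 h 23 min
Fri: 08:58–19:27 = 10 h 29 min; less 45 min break → 9 h 44 min
Sat: 09:10–19:11 = 10 h 1 min; less 45 min break → 9 h 16 min
Sun: 10:21–21:16 = 10 h 55 min; less 45 min break → 10 h 10 min
Total worked: 54 h 26 min = 3266 min.
Regular 40 h 0 min = 2400 min at $50.00/h; overtime 14 h 26 min = 866 min at $100.00/h.
Pay = (2400 × $50.00 + 866 × $100.00) ÷ 60 = $3443.33.

$3443.33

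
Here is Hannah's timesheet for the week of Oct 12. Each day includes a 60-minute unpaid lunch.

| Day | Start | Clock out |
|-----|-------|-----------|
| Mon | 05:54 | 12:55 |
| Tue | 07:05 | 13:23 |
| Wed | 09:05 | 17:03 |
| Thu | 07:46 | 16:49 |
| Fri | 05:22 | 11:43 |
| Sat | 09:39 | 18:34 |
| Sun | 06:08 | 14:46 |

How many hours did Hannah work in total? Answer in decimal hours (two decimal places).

47.23 hours

Mon: 05:54–12:55 = 7 h 1 min; less 60 min break → 6 h 1 min
Tue: 07:05–13:23 = 6 h 18 min; less 60 min break → 5 h 18 min
Wed: 09:05–17:03 = 7 h 58 min; less 60 min break → 6 h 58 min
Thu: 07:46–16:49 = 9 h 3 min; less 60 min break → 8 h 3 min
Fri: 05:22–11:43 = 6 h 21 min; less 60 min break → 5 h 21 min
Sat: 09:39–18:34 = 8 h 55 min; less 60 min break → 7 h 55 min
Sun: 06:08–14:46 = 8 h 38 min; less 60 min break → 7 h 38 min
Total: 6 h 1 min + 5 h 18 min + 6 h 58 min + 8 h 3 min + 5 h 21 min + 7 h 55 min + 7 h 38 min = 47 h 14 min.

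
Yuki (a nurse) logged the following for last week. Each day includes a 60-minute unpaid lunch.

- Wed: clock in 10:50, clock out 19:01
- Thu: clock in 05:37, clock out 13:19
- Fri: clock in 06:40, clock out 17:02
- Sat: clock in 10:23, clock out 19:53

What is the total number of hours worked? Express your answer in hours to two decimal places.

Wed: 10:50–19:01 = 8 h 11 min; less 60 min break → 7 h 11 min
Thu: 05:37–13:19 = 7 h 42 min; less 60 min break → 6 h 42 min
Fri: 06:40–17:02 = 10 h 22 min; less 60 min break → 9 h 22 min
Sat: 10:23–19:53 = 9 h 30 min; less 60 min break → 8 h 30 min
Total: 7 h 11 min + 6 h 42 min + 9 h 22 min + 8 h 30 min = 31 h 45 min.

31.75 hours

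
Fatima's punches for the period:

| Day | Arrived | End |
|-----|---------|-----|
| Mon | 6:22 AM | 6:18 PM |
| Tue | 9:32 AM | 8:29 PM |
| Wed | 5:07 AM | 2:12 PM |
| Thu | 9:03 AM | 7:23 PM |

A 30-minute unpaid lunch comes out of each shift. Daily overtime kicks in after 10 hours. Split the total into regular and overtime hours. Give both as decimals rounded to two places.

Mon: 6:22 AM–6:18 PM = 11 h 56 min; less 30 min break → 11 h 26 min
Tue: 9:32 AM–8:29 PM = 10 h 57 min; less 30 min break → 10 h 27 min
Wed: 5:07 AM–2:12 PM = 9 h 5 min; less 30 min break → 8 h 35 min
Thu: 9:03 AM–7:23 PM = 10 h 20 min; less 30 min break → 9 h 50 min
Mon reg 10 h 0 min / OT 1 h 26 min; Tue reg 10 h 0 min / OT 0 h 27 min; Wed reg 8 h 35 min / OT 0 h 0 min; Thu reg 9 h 50 min / OT 0 h 0 min.
Totals: regular 38 h 25 min, overtime 1 h 53 min.

Regular 38.42 hours, overtime 1.88 hours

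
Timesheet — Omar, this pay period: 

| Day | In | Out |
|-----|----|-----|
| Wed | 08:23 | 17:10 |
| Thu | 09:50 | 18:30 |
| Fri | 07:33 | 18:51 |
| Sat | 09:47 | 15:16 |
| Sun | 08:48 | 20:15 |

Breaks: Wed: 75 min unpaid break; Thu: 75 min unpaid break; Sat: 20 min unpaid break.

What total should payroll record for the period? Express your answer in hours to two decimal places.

42.85 hours

Wed: 08:23–17:10 = 8 h 47 min; less 75 min break → 7 h 32 min
Thu: 09:50–18:30 = 8 h 40 min; less 75 min break → 7 h 25 min
Fri: 07:33–18:51 = 11 h 18 min
Sat: 09:47–15:16 = 5 h 29 min; less 20 min break → 5 h 9 min
Sun: 08:48–20:15 = 11 h 27 min
Total: 7 h 32 min + 7 h 25 min + 11 h 18 min + 5 h 9 min + 11 h 27 min = 42 h 51 min.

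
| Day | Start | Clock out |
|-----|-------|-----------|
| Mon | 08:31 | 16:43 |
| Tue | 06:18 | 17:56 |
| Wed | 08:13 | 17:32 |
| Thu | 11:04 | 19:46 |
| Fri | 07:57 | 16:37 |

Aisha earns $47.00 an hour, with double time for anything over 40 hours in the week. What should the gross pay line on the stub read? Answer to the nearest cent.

$2492.57

Mon: 08:31–16:43 = 8 h 12 min
Tue: 06:18–17:56 = 11 h 38 min
Wed: 08:13–17:32 = 9 h 19 min
Thu: 11:04–19:46 = 8 h 42 min
Fri: 07:57–16:37 = 8 h 40 min
Total worked: 46 h 31 min = 2791 min.
Regular 40 h 0 min = 2400 min at $47.00/h; overtime 6 h 31 min = 391 min at $94.00/h.
Pay = (2400 × $47.00 + 391 × $94.00) ÷ 60 = $2492.57.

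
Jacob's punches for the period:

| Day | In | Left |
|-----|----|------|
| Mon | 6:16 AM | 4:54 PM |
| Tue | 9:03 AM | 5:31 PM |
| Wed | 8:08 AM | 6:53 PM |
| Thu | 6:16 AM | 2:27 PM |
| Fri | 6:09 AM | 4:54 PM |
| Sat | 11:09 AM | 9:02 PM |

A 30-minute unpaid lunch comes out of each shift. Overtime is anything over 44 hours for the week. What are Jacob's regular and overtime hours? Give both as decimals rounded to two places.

Mon: 6:16 AM–4:54 PM = 10 h 38 min; less 30 min break → 10 h 8 min
Tue: 9:03 AM–5:31 PM = 8 h 28 min; less 30 min break → 7 h 58 min
Wed: 8:08 AM–6:53 PM = 10 h 45 min; less 30 min break → 10 h 15 min
Thu: 6:16 AM–2:27 PM = 8 h 11 min; less 30 min break → 7 h 41 min
Fri: 6:09 AM–4:54 PM = 10 h 45 min; less 30 min break → 10 h 15 min
Sat: 11:09 AM–9:02 PM = 9 h 53 min; less 30 min break → 9 h 23 min
Total worked: 55 h 40 min = 55.67 h.
Threshold 44 h → overtime 11 h 40 min, regular 44 h 0 min.

Regular 44.00 hours, overtime 11.67 hours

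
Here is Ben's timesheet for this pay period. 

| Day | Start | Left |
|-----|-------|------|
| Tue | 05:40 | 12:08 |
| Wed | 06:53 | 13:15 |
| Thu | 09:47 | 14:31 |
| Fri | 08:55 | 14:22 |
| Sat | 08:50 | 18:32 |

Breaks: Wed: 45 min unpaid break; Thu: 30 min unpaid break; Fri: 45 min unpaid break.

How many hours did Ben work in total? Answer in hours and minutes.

30 h 43 min

Tue: 05:40–12:08 = 6 h 28 min
Wed: 06:53–13:15 = 6 h 22 min; less 45 min break → 5 h 37 min
Thu: 09:47–14:31 = 4 h 44 min; less 30 min break → 4 h 14 min
Fri: 08:55–14:22 = 5 h 27 min; less 45 min break → 4 h 42 min
Sat: 08:50–18:32 = 9 h 42 min
Total: 6 h 28 min + 5 h 37 min + 4 h 14 min + 4 h 42 min + 9 h 42 min = 30 h 43 min.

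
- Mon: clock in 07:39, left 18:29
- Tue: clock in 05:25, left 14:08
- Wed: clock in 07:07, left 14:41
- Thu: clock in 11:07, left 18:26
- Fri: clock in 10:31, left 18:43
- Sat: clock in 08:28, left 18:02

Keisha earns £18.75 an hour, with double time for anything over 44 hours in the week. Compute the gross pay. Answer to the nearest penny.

Mon: 07:39–18:29 = 10 h 50 min
Tue: 05:25–14:08 = 8 h 43 min
Wed: 07:07–14:41 = 7 h 34 min
Thu: 11:07–18:26 = 7 h 19 min
Fri: 10:31–18:43 = 8 h 12 min
Sat: 08:28–18:02 = 9 h 34 min
Total worked: 52 h 12 min = 3132 min.
Regular 44 h 0 min = 2640 min at £18.75/h; overtime 8 h 12 min = 492 min at £37.50/h.
Pay = (2640 × £18.75 + 492 × £37.50) ÷ 60 = £1132.50.

£1132.50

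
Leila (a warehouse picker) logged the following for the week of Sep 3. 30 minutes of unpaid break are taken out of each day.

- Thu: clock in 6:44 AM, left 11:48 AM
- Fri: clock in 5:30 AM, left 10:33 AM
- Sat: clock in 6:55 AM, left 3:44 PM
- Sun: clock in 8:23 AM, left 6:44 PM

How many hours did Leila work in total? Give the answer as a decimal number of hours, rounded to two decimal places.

Thu: 6:44 AM–11:48 AM = 5 h 4 min; less 30 min break → 4 h 34 min
Fri: 5:30 AM–10:33 AM = 5 h 3 min; less 30 min break → 4 h 33 min
Sat: 6:55 AM–3:44 PM = 8 h 49 min; less 30 min break → 8 h 19 min
Sun: 8:23 AM–6:44 PM = 10 h 21 min; less 30 min break → 9 h 51 min
Total: 4 h 34 min + 4 h 33 min + 8 h 19 min + 9 h 51 min = 27 h 17 min.

27.28 hours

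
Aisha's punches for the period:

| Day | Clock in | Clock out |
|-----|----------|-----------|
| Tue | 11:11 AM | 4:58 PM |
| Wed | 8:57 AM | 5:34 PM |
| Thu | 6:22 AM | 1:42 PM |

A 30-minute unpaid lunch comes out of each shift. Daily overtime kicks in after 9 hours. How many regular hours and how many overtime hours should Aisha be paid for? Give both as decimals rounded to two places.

Regular 20.23 hours, overtime 0.00 hours

Tue: 11:11 AM–4:58 PM = 5 h 47 min; less 30 min break → 5 h 17 min
Wed: 8:57 AM–5:34 PM = 8 h 37 min; less 30 min break → 8 h 7 min
Thu: 6:22 AM–1:42 PM = 7 h 20 min; less 30 min break → 6 h 50 min
Tue reg 5 h 17 min / OT 0 h 0 min; Wed reg 8 h 7 min / OT 0 h 0 min; Thu reg 6 h 50 min / OT 0 h 0 min.
Totals: regular 20 h 14 min, overtime 0 h 0 min.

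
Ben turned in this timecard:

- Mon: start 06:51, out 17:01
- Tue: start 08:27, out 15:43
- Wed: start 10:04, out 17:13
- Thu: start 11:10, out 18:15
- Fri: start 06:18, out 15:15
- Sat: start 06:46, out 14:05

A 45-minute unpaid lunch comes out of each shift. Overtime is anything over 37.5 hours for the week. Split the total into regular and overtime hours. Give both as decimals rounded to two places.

Mon: 06:51–17:01 = 10 h 10 min; less 45 min break → 9 h 25 min
Tue: 08:27–15:43 = 7 h 16 min; less 45 min break → 6 h 31 min
Wed: 10:04–17:13 = 7 h 9 min; less 45 min break → 6 h 24 min
Thu: 11:10–18:15 = 7 h 5 min; less 45 min break → 6 h 20 min
Fri: 06:18–15:15 = 8 h 57 min; less 45 min break → 8 h 12 min
Sat: 06:46–14:05 = 7 h 19 min; less 45 min break → 6 h 34 min
Total worked: 43 h 26 min = 43.43 h.
Threshold 37.5 h → overtime 5 h 56 min, regular 37 h 30 min.

Regular 37.50 hours, overtime 5.93 hours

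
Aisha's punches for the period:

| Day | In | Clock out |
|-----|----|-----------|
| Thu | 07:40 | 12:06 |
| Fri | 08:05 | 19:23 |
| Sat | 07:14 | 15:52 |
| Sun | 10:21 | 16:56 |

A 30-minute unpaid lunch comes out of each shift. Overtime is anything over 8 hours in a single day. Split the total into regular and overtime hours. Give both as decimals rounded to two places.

Regular 26.02 hours, overtime 2.93 hours

Thu: 07:40–12:06 = 4 h 26 min; less 30 min break → 3 h 56 min
Fri: 08:05–19:23 = 11 h 18 min; less 30 min break → 10 h 48 min
Sat: 07:14–15:52 = 8 h 38 min; less 30 min break → 8 h 8 min
Sun: 10:21–16:56 = 6 h 35 min; less 30 min break → 6 h 5 min
Thu reg 3 h 56 min / OT 0 h 0 min; Fri reg 8 h 0 min / OT 2 h 48 min; Sat reg 8 h 0 min / OT 0 h 8 min; Sun reg 6 h 5 min / OT 0 h 0 min.
Totals: regular 26 h 1 min, overtime 2 h 56 min.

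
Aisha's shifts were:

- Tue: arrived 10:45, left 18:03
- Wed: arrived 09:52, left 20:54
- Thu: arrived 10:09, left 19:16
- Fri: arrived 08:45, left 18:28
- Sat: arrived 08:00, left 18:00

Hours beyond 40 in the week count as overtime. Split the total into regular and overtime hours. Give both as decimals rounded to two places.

Tue: 10:45–18:03 = 7 h 18 min
Wed: 09:52–20:54 = 11 h 2 min
Thu: 10:09–19:16 = 9 h 7 min
Fri: 08:45–18:28 = 9 h 43 min
Sat: 08:00–18:00 = 10 h 0 min
Total worked: 47 h 10 min = 47.17 h.
Threshold 40 h → overtime 7 h 10 min, regular 40 h 0 min.

Regular 40.00 hours, overtime 7.17 hours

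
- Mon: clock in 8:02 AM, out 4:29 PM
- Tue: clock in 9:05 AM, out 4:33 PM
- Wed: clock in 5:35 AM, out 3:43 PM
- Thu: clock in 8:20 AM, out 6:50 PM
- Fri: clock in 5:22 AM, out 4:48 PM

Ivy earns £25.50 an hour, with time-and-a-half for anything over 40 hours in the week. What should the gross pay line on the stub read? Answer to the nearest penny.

Mon: 8:02 AM–4:29 PM = 8 h 27 min
Tue: 9:05 AM–4:33 PM = 7 h 28 min
Wed: 5:35 AM–3:43 PM = 10 h 8 min
Thu: 8:20 AM–6:50 PM = 10 h 30 min
Fri: 5:22 AM–4:48 PM = 11 h 26 min
Total worked: 47 h 59 min = 2879 min.
Regular 40 h 0 min = 2400 min at £25.50/h; overtime 7 h 59 min = 479 min at £38.25/h.
Pay = (2400 × £25.50 + 479 × £38.25) ÷ 60 = £1325.36.

£1325.36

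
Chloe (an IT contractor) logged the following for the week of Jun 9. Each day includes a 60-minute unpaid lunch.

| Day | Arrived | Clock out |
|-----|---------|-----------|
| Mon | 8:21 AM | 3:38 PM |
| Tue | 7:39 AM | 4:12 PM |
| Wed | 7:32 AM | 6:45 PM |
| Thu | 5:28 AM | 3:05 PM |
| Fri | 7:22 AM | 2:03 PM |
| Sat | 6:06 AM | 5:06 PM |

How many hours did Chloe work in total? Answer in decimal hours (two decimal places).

48.35 hours

Mon: 8:21 AM–3:38 PM = 7 h 17 min; less 60 min break → 6 h 17 min
Tue: 7:39 AM–4:12 PM = 8 h 33 min; less 60 min break → 7 h 33 min
Wed: 7:32 AM–6:45 PM = 11 h 13 min; less 60 min break → 10 h 13 min
Thu: 5:28 AM–3:05 PM = 9 h 37 min; less 60 min break → 8 h 37 min
Fri: 7:22 AM–2:03 PM = 6 h 41 min; less 60 min break → 5 h 41 min
Sat: 6:06 AM–5:06 PM = 11 h 0 min; less 60 min break → 10 h 0 min
Total: 6 h 17 min + 7 h 33 min + 10 h 13 min + 8 h 37 min + 5 h 41 min + 10 h 0 min = 48 h 21 min.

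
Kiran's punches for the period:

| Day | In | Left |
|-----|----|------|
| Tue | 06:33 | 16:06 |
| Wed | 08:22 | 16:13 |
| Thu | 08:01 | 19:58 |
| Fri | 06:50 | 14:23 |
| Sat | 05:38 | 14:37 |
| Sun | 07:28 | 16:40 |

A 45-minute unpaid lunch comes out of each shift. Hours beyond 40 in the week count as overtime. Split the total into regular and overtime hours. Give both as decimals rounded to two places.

Regular 40.00 hours, overtime 10.58 hours

Tue: 06:33–16:06 = 9 h 33 min; less 45 min break → 8 h 48 min
Wed: 08:22–16:13 = 7 h 51 min; less 45 min break → 7 h 6 min
Thu: 08:01–19:58 = 11 h 57 min; less 45 min break → 11 h 12 min
Fri: 06:50–14:23 = 7 h 33 min; less 45 min break → 6 h 48 min
Sat: 05:38–14:37 = 8 h 59 min; less 45 min break → 8 h 14 min
Sun: 07:28–16:40 = 9 h 12 min; less 45 min break → 8 h 27 min
Total worked: 50 h 35 min = 50.58 h.
Threshold 40 h → overtime 10 h 35 min, regular 40 h 0 min.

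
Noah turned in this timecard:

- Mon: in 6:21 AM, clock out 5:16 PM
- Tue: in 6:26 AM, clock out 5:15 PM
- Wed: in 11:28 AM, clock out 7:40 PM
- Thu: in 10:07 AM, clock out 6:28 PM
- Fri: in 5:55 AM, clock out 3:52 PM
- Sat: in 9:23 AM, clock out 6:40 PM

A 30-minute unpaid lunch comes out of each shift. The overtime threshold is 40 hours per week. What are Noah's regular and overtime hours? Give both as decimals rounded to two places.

Regular 40.00 hours, overtime 14.52 hours

Mon: 6:21 AM–5:16 PM = 10 h 55 min; less 30 min break → 10 h 25 min
Tue: 6:26 AM–5:15 PM = 10 h 49 min; less 30 min break → 10 h 19 min
Wed: 11:28 AM–7:40 PM = 8 h 12 min; less 30 min break → 7 h 42 min
Thu: 10:07 AM–6:28 PM = 8 h 21 min; less 30 min break → 7 h 51 min
Fri: 5:55 AM–3:52 PM = 9 h 57 min; less 30 min break → 9 h 27 min
Sat: 9:23 AM–6:40 PM = 9 h 17 min; less 30 min break → 8 h 47 min
Total worked: 54 h 31 min = 54.52 h.
Threshold 40 h → overtime 14 h 31 min, regular 40 h 0 min.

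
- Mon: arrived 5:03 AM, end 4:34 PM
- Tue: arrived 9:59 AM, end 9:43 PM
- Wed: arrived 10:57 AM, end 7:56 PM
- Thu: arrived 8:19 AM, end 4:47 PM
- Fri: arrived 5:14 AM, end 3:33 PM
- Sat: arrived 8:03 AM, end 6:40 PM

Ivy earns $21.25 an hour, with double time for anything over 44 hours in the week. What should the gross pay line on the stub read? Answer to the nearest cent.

Mon: 5:03 AM–4:34 PM = 11 h 31 min
Tue: 9:59 AM–9:43 PM = 11 h 44 min
Wed: 10:57 AM–7:56 PM = 8 h 59 min
Thu: 8:19 AM–4:47 PM = 8 h 28 min
Fri: 5:14 AM–3:33 PM = 10 h 19 min
Sat: 8:03 AM–6:40 PM = 10 h 37 min
Total worked: 61 h 38 min = 3698 min.
Regular 44 h 0 min = 2640 min at $21.25/h; overtime 17 h 38 min = 1058 min at $42.50/h.
Pay = (2640 × $21.25 + 1058 × $42.50) ÷ 60 = $1684.42.

$1684.42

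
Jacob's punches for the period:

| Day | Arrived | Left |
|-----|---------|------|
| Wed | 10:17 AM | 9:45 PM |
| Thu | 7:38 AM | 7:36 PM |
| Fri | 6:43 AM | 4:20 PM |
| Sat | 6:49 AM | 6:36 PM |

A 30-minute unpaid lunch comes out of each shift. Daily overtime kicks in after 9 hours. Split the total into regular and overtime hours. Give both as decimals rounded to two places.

Wed: 10:17 AM–9:45 PM = 11 h 28 min; less 30 min break → 10 h 58 min
Thu: 7:38 AM–7:36 PM = 11 h 58 min; less 30 min break → 11 h 28 min
Fri: 6:43 AM–4:20 PM = 9 h 37 min; less 30 min break → 9 h 7 min
Sat: 6:49 AM–6:36 PM = 11 h 47 min; less 30 min break → 11 h 17 min
Wed reg 9 h 0 min / OT 1 h 58 min; Thu reg 9 h 0 min / OT 2 h 28 min; Fri reg 9 h 0 min / OT 0 h 7 min; Sat reg 9 h 0 min / OT 2 h 17 min.
Totals: regular 36 h 0 min, overtime 6 h 50 min.

Regular 36.00 hours, overtime 6.83 hours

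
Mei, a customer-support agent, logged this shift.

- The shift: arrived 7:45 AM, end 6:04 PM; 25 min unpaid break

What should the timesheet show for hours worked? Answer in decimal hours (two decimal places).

The shift: 7:45 AM–6:04 PM = 10 h 19 min; less 25 min break → 9 h 54 min

9.90 hours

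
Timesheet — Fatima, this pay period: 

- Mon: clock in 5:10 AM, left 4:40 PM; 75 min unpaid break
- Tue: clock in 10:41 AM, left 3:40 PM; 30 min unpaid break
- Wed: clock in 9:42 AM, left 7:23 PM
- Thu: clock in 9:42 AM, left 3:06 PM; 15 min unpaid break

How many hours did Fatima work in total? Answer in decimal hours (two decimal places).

29.57 hours

Mon: 5:10 AM–4:40 PM = 11 h 30 min; less 75 min break → 10 h 15 min
Tue: 10:41 AM–3:40 PM = 4 h 59 min; less 30 min break → 4 h 29 min
Wed: 9:42 AM–7:23 PM = 9 h 41 min
Thu: 9:42 AM–3:06 PM = 5 h 24 min; less 15 min break → 5 h 9 min
Total: 10 h 15 min + 4 h 29 min + 9 h 41 min + 5 h 9 min = 29 h 34 min.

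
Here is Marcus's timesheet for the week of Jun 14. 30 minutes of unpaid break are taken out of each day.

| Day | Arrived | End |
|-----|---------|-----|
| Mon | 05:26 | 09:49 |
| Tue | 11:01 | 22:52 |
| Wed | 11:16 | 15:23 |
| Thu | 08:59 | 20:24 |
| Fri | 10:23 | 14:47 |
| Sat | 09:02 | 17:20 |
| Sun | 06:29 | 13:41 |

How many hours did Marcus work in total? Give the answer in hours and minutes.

Mon: 05:26–09:49 = 4 h 23 min; less 30 min break → 3 h 53 min
Tue: 11:01–22:52 = 11 h 51 min; less 30 min break → 11 h 21 min
Wed: 11:16–15:23 = 4 h 7 min; less 30 min break → 3 h 37 min
Thu: 08:59–20:24 = 11 h 25 min; less 30 min break → 10 h 55 min
Fri: 10:23–14:47 = 4 h 24 min; less 30 min break → 3 h 54 min
Sat: 09:02–17:20 = 8 h 18 min; less 30 min break → 7 h 48 min
Sun: 06:29–13:41 = 7 h 12 min; less 30 min break → 6 h 42 min
Total: 3 h 53 min + 11 h 21 min + 3 h 37 min + 10 h 55 min + 3 h 54 min + 7 h 48 min + 6 h 42 min = 48 h 10 min.

48 h 10 min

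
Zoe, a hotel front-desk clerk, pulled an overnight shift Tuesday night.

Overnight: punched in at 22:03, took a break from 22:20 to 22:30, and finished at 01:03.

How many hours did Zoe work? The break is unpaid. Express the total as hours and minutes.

2 h 50 min

Overnight: 22:03 → midnight = 1 h 57 min; midnight → 01:03 = 1 h 3 min; span 3 h 0 min; less 10 min break → 2 h 50 min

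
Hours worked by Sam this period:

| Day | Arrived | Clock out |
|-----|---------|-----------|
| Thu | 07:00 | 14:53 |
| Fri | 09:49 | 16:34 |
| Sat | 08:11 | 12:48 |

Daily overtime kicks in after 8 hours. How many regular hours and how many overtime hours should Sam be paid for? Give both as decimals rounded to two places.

Regular 19.25 hours, overtime 0.00 hours

Thu: 07:00–14:53 = 7 h 53 min
Fri: 09:49–16:34 = 6 h 45 min
Sat: 08:11–12:48 = 4 h 37 min
Thu reg 7 h 53 min / OT 0 h 0 min; Fri reg 6 h 45 min / OT 0 h 0 min; Sat reg 4 h 37 min / OT 0 h 0 min.
Totals: regular 19 h 15 min, overtime 0 h 0 min.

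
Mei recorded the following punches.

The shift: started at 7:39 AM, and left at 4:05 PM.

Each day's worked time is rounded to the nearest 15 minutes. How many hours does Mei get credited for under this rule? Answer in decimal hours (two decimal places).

8.50 hours

The shift: 7:39 AM–4:05 PM = 8 h 26 min → rounds to 8 h 30 min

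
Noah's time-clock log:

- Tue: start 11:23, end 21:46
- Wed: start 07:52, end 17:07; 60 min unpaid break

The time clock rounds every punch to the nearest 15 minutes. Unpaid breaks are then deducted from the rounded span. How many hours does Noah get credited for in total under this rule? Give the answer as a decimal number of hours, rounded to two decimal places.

Tue: in 11:23→11:30, out 21:46→21:45; 10 h 15 min
Wed: in 07:52→07:45, out 17:07→17:00; 9 h 15 min − 60 min = 8 h 15 min
Total credited: 18 h 30 min.

18.50 hours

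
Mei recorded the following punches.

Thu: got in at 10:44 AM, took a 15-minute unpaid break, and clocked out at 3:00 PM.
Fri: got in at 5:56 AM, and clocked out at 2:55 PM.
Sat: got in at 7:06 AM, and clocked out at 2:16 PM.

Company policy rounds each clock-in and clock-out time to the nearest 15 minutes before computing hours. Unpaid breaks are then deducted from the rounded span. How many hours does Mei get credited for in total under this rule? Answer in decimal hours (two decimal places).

20.25 hours

Thu: in 10:44 AM→10:45 AM, out 3:00 PM→3:00 PM; 4 h 15 min − 15 min = 4 h 0 min
Fri: in 5:56 AM→6:00 AM, out 2:55 PM→3:00 PM; 9 h 0 min
Sat: in 7:06 AM→7:00 AM, out 2:16 PM→2:15 PM; 7 h 15 min
Total credited: 20 h 15 min.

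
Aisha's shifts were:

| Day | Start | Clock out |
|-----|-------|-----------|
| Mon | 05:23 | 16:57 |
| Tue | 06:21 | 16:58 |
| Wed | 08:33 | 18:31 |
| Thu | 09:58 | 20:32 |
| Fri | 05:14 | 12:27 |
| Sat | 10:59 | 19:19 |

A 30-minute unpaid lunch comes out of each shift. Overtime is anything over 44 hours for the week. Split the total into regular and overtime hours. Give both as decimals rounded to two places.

Regular 44.00 hours, overtime 11.27 hours

Mon: 05:23–16:57 = 11 h 34 min; less 30 min break → 11 h 4 min
Tue: 06:21–16:58 = 10 h 37 min; less 30 min break → 10 h 7 min
Wed: 08:33–18:31 = 9 h 58 min; less 30 min break → 9 h 28 min
Thu: 09:58–20:32 = 10 h 34 min; less 30 min break → 10 h 4 min
Fri: 05:14–12:27 = 7 h 13 min; less 30 min break → 6 h 43 min
Sat: 10:59–19:19 = 8 h 20 min; less 30 min break → 7 h 50 min
Total worked: 55 h 16 min = 55.27 h.
Threshold 44 h → overtime 11 h 16 min, regular 44 h 0 min.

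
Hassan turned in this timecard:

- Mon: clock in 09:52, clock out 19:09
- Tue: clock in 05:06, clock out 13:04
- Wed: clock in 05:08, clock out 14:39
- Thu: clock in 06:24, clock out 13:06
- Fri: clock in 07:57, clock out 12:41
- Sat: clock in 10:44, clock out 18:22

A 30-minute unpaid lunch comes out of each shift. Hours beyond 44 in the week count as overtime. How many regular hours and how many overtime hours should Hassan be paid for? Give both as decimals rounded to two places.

Regular 42.83 hours, overtime 0.00 hours

Mon: 09:52–19:09 = 9 h 17 min; less 30 min break → 8 h 47 min
Tue: 05:06–13:04 = 7 h 58 min; less 30 min break → 7 h 28 min
Wed: 05:08–14:39 = 9 h 31 min; less 30 min break → 9 h 1 min
Thu: 06:24–13:06 = 6 h 42 min; less 30 min break → 6 h 12 min
Fri: 07:57–12:41 = 4 h 44 min; less 30 min break → 4 h 14 min
Sat: 10:44–18:22 = 7 h 38 min; less 30 min break → 7 h 8 min
Total worked: 42 h 50 min = 42.83 h.
Threshold 44 h → overtime 0 h 0 min, regular 42 h 50 min.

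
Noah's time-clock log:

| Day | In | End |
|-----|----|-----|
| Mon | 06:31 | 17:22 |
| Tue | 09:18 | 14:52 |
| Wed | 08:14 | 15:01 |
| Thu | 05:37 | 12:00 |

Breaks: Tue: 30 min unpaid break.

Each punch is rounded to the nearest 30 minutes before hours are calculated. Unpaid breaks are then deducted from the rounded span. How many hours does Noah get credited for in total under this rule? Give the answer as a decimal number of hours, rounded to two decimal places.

29.50 hours

Mon: in 06:31→06:30, out 17:22→17:30; 11 h 0 min
Tue: in 09:18→09:30, out 14:52→15:00; 5 h 30 min − 30 min = 5 h 0 min
Wed: in 08:14→08:00, out 15:01→15:00; 7 h 0 min
Thu: in 05:37→05:30, out 12:00→12:00; 6 h 30 min
Total credited: 29 h 30 min.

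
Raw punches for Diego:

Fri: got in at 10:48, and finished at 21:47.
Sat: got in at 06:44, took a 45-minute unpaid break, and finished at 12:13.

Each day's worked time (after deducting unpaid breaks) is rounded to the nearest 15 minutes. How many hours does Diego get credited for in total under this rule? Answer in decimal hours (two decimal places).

15.75 hours

Fri: 10:48–21:47 = 10 h 59 min → rounds to 11 h 0 min
Sat: 06:44–12:13 = 5 h 29 min − 45 min = 4 h 44 min → rounds to 4 h 45 min
Total credited: 15 h 45 min.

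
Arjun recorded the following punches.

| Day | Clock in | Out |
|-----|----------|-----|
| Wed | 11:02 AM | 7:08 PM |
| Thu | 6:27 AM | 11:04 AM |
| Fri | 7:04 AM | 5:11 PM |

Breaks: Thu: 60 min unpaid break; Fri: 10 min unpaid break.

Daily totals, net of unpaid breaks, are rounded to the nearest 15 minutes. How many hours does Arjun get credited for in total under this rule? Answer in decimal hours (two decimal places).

21.50 hours

Wed: 11:02 AM–7:08 PM = 8 h 6 min → rounds to 8 h 0 min
Thu: 6:27 AM–11:04 AM = 4 h 37 min − 60 min = 3 h 37 min → rounds to 3 h 30 min
Fri: 7:04 AM–5:11 PM = 10 h 7 min − 10 min = 9 h 57 min → rounds to 10 h 0 min
Total credited: 21 h 30 min.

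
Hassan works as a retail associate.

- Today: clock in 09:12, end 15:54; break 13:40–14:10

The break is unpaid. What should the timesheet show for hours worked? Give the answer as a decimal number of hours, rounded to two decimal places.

Today: 09:12–15:54 = 6 h 42 min; less 30 min break → 6 h 12 min

6.20 hours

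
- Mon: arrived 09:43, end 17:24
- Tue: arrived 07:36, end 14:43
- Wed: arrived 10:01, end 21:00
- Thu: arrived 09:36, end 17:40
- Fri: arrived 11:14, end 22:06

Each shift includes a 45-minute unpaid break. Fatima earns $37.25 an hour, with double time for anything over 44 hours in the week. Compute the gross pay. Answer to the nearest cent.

$1526.01

Mon: 09:43–17:24 = 7 h 41 min; less 45 min break → 6 h 56 min
Tue: 07:36–14:43 = 7 h 7 min; less 45 min break → 6 h 22 min
Wed: 10:01–21:00 = 10 h 59 min; less 45 min break → 10 h 14 min
Thu: 09:36–17:40 = 8 h 4 min; less 45 min break → 7 h 19 min
Fri: 11:14–22:06 = 10 h 52 min; less 45 min break → 10 h 7 min
Total worked: 40 h 58 min = 2458 min.
Regular 40 h 58 min = 2458 min at $37.25/h; overtime 0 h 0 min = 0 min at $74.50/h.
Pay = (2458 × $37.25 + 0 × $74.50) ÷ 60 = $1526.01.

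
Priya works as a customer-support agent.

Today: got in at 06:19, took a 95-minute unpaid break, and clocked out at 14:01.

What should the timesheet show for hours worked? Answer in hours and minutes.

Today: 06:19–14:01 = 7 h 42 min; less 95 min break → 6 h 7 min

6 h 7 min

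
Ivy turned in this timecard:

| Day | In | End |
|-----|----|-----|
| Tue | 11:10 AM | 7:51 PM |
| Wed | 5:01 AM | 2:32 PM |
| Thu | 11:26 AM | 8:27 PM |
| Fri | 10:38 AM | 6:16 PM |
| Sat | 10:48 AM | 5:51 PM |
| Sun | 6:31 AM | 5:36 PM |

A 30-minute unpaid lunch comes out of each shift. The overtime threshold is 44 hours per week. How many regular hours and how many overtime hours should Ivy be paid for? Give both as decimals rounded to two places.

Regular 44.00 hours, overtime 5.98 hours

Tue: 11:10 AM–7:51 PM = 8 h 41 min; less 30 min break → 8 h 11 min
Wed: 5:01 AM–2:32 PM = 9 h 31 min; less 30 min break → 9 h 1 min
Thu: 11:26 AM–8:27 PM = 9 h 1 min; less 30 min break → 8 h 31 min
Fri: 10:38 AM–6:16 PM = 7 h 38 min; less 30 min break → 7 h 8 min
Sat: 10:48 AM–5:51 PM = 7 h 3 min; less 30 min break → 6 h 33 min
Sun: 6:31 AM–5:36 PM = 11 h 5 min; less 30 min break → 10 h 35 min
Total worked: 49 h 59 min = 49.98 h.
Threshold 44 h → overtime 5 h 59 min, regular 44 h 0 min.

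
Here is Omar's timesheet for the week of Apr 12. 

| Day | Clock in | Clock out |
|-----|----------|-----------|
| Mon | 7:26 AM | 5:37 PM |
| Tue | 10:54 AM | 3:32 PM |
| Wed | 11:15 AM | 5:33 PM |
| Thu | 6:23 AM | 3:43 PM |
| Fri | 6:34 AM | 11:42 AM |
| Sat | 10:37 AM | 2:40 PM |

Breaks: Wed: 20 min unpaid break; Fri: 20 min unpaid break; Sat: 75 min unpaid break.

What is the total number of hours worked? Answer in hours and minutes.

37 h 43 min

Mon: 7:26 AM–5:37 PM = 10 h 11 min
Tue: 10:54 AM–3:32 PM = 4 h 38 min
Wed: 11:15 AM–5:33 PM = 6 h 18 min; less 20 min break → 5 h 58 min
Thu: 6:23 AM–3:43 PM = 9 h 20 min
Fri: 6:34 AM–11:42 AM = 5 h 8 min; less 20 min break → 4 h 48 min
Sat: 10:37 AM–2:40 PM = 4 h 3 min; less 75 min break → 2 h 48 min
Total: 10 h 11 min + 4 h 38 min + 5 h 58 min + 9 h 20 min + 4 h 48 min + 2 h 48 min = 37 h 43 min.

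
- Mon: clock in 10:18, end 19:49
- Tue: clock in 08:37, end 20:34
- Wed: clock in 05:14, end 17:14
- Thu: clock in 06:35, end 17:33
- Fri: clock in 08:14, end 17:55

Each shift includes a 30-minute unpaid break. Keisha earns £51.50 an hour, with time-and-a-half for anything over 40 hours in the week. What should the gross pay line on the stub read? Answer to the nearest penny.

£2957.39

Mon: 10:18–19:49 = 9 h 31 min; less 30 min break → 9 h 1 min
Tue: 08:37–20:34 = 11 h 57 min; less 30 min break → 11 h 27 min
Wed: 05:14–17:14 = 12 h 0 min; less 30 min break → 11 h 30 min
Thu: 06:35–17:33 = 10 h 58 min; less 30 min break → 10 h 28 min
Fri: 08:14–17:55 = 9 h 41 min; less 30 min break → 9 h 11 min
Total worked: 51 h 37 min = 3097 min.
Regular 40 h 0 min = 2400 min at £51.50/h; overtime 11 h 37 min = 697 min at £77.25/h.
Pay = (2400 × £51.50 + 697 × £77.25) ÷ 60 = £2957.39.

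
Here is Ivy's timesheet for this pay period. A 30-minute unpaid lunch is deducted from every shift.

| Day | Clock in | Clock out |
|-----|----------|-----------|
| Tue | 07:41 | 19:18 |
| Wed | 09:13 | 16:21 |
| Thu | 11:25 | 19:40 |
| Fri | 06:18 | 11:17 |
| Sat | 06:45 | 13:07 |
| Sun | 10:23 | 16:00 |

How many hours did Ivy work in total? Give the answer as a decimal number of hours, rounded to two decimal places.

Tue: 07:41–19:18 = 11 h 37 min; less 30 min break → 11 h 7 min
Wed: 09:13–16:21 = 7 h 8 min; less 30 min break → 6 h 38 min
Thu: 11:25–19:40 = 8 h 15 min; less 30 min break → 7 h 45 min
Fri: 06:18–11:17 = 4 h 59 min; less 30 min break → 4 h 29 min
Sat: 06:45–13:07 = 6 h 22 min; less 30 min break → 5 h 52 min
Sun: 10:23–16:00 = 5 h 37 min; less 30 min break → 5 h 7 min
Total: 11 h 7 min + 6 h 38 min + 7 h 45 min + 4 h 29 min + 5 h 52 min + 5 h 7 min = 40 h 58 min.

40.97 hours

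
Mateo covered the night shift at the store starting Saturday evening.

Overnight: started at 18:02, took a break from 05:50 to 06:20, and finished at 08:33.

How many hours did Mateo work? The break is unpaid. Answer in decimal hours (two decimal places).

14.02 hours

Overnight: 18:02 → midnight = 5 h 58 min; midnight → 08:33 = 8 h 33 min; span 14 h 31 min; less 30 min break → 14 h 1 min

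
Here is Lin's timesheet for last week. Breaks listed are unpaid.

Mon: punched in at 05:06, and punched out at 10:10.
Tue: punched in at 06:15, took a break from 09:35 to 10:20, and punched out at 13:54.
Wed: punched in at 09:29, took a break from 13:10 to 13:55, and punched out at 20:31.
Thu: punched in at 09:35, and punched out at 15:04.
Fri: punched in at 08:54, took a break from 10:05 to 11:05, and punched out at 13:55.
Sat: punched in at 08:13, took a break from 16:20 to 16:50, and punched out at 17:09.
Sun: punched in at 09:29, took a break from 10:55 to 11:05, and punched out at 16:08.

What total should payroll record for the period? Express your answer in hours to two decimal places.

Mon: 05:06–10:10 = 5 h 4 min
Tue: 06:15–13:54 = 7 h 39 min; less 45 min break → 6 h 54 min
Wed: 09:29–20:31 = 11 h 2 min; less 45 min break → 10 h 17 min
Thu: 09:35–15:04 = 5 h 29 min
Fri: 08:54–13:55 = 5 h 1 min; less 60 min break → 4 h 1 min
Sat: 08:13–17:09 = 8 h 56 min; less 30 min break → 8 h 26 min
Sun: 09:29–16:08 = 6 h 39 min; less 10 min break → 6 h 29 min
Total: 5 h 4 min + 6 h 54 min + 10 h 17 min + 5 h 29 min + 4 h 1 min + 8 h 26 min + 6 h 29 min = 46 h 40 min.

46.67 hours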